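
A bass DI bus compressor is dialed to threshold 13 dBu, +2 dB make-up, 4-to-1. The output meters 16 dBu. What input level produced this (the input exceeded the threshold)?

17 dBu

Remove make-up: 16 − 2 = 14 dBu.
Post-compression overshoot = 14 − 13 = 1 dB.
Before 4:1 compression the overshoot was 1 × 4 = 4 dB, so input = 13 + 4 = 17 dBu.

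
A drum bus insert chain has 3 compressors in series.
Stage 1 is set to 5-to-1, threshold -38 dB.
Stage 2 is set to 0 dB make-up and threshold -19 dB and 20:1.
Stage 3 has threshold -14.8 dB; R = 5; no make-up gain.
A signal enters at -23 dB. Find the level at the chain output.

Stage 1: 15 dB above -38 dB, reduced 5:1 to 3 dB above → -35 dB.
Stage 2: below threshold (-35 ≤ -19); passes unchanged; output -35 dB.
Stage 3: -35 dB is at or below the -14.8 dB threshold — no compression; output -35 dB.

-35 dB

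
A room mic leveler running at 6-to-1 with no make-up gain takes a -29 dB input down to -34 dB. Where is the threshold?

-35 dB

Input is 6 dB above T (since output overshoot × R = input overshoot: (-34 − T)·6 = -29 − T gives T = -35 dB).
Check: -35 + (-29 − (-35))/6 = -35 + 1 = -34 dB. ✓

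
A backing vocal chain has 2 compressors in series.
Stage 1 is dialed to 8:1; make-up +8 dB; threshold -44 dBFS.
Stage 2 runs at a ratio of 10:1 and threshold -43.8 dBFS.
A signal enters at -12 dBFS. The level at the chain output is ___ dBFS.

-42.62 dBFS

Stage 1: overshoot 32 dB → 32/8 = 4 dB → -40 dBFS; +8 dB make-up → -32 dBFS.
Stage 2: overshoot 11.8 dB → 11.8/10 = 1.18 dB → -42.62 dBFS.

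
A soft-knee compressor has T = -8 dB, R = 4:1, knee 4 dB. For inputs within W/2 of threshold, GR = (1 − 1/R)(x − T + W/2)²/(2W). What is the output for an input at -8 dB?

-8.375 dB

x − T + W/2 = -8 − (-8) + 2 = 2.
GR = (1 − 1/4) × 2² / 8 = 0.75 × 4 / 8 = 0.375 dB.
Output = -8 − 0.375 = -8.375 dB.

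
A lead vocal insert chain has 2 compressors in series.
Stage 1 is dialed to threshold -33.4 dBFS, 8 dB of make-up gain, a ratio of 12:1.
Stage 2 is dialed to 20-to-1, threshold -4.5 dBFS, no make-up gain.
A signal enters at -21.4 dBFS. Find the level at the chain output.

Stage 1: -21.4 dBFS is 12 dB over -33.4 dBFS; at 12:1 that becomes 1 dB over, giving -32.4 dBFS; +8 dB make-up → -24.4 dBFS.
Stage 2: -24.4 dBFS is at or below the -4.5 dBFS threshold — no compression; output -24.4 dBFS.

-24.4 dBFS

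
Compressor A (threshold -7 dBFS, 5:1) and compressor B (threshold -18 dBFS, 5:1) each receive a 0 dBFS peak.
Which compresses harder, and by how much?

B, by 8.8 dB

A: overshoot 7 dB → output overshoot 1.4 dB → GR 5.6 dB.
B: overshoot 18 dB → output overshoot 3.6 dB → GR 14.4 dB.
Difference: 8.8 dB in favour of B.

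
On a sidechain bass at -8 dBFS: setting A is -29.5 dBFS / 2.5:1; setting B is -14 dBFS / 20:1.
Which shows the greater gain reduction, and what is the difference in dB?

A, by 7.2 dB

A: 21.5 dB over, compressed to 8.6 dB over, so 12.9 dB of GR.
B: 6 dB over, compressed to 0.3 dB over, so 5.7 dB of GR.
A reduces 7.2 dB more.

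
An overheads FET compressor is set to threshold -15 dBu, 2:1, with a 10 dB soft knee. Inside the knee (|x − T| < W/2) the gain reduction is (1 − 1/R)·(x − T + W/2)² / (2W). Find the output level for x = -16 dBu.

x − T + W/2 = -16 − (-15) + 5 = 4.
GR = (1 − 1/2) × 4² / 20 = 0.5 × 16 / 20 = 0.4 dB.
Output = -16 − 0.4 = -16.4 dBu.

-16.4 dBu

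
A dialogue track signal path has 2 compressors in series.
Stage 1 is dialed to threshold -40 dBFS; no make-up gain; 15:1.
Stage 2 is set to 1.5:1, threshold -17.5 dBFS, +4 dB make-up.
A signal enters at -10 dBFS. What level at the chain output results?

-34 dBFS

Stage 1: -10 dBFS is 30 dB over -40 dBFS; at 15:1 that becomes 2 dB over, giving -38 dBFS.
Stage 2: -38 dBFS is at or below the -17.5 dBFS threshold — no compression; make-up brings it to -34 dBFS.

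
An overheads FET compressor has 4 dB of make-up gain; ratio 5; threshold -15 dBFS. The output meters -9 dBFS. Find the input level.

-5 dBFS

Remove make-up: -9 − 4 = -13 dBFS.
Post-compression overshoot = -13 − (-15) = 2 dB.
Input overshoot = R × output overshoot = 10 dB → input = -15 + 10 = -5 dBFS.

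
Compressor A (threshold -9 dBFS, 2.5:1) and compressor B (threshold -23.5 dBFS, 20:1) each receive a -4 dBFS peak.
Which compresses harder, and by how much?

A: GR = 5 − 5/2.5 = 3 dB.
B: GR = 19.5 − 19.5/20 = 18.525 dB.
B reduces 15.525 dB more.

B, by 15.525 dB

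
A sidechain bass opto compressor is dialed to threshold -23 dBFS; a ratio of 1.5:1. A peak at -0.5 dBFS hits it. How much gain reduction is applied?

Overshoot = -0.5 − (-23) = 22.5 dB.
At 1.5:1, output sits 22.5/1.5 = 15 dB above threshold.
Gain reduction = 22.5 − 15 = 7.5 dB.

7.5 dB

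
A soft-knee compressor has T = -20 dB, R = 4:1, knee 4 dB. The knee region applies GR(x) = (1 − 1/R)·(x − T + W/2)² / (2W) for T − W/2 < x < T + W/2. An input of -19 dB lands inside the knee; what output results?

x − T + W/2 = -19 − (-20) + 2 = 3.
GR = (1 − 1/4) × 3² / 8 = 0.75 × 9 / 8 = 0.84375 dB.
Output = -19 − 0.84375 = -19.84375 dB.

-19.84375 dB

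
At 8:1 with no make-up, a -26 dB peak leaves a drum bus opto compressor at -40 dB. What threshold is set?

-42 dB

Let T be the threshold. Output overshoot = (input overshoot)/R, so -40 − T = (-26 − T)/8.
8·(-40 − T) = -26 − T → 7·T = -320 − (-26) = -294.
T = -294/7 = -42 dB.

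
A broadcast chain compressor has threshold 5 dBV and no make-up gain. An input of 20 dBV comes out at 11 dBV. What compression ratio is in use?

2.5:1

Input overshoot = 20 − 5 = 15 dB; output overshoot = 11 − 5 = 6 dB.
Ratio = 15 / 6 = 2.5.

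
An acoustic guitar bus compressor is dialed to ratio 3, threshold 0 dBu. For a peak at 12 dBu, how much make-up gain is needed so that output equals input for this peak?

8 dB

Overshoot 12 dB → 12/3 = 4 dB after compression, so the compressed level is 0 + 4 = 4 dBu.
Make-up = target − compressed = 12 − 4 = 8 dB.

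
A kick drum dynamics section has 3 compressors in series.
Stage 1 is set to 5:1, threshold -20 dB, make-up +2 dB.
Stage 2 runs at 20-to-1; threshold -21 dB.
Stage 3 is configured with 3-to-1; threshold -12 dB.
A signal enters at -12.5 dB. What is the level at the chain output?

Stage 1: 7.5 dB above -20 dB, reduced 5:1 to 1.5 dB above → -18.5 dB; +2 dB make-up → -16.5 dB.
Stage 2: -16.5 dB is 4.5 dB over -21 dB; at 20:1 that becomes 0.225 dB over, giving -20.775 dB.
Stage 3: -20.775 dB is at or below the -12 dB threshold — no compression; output -20.775 dB.

-20.775 dB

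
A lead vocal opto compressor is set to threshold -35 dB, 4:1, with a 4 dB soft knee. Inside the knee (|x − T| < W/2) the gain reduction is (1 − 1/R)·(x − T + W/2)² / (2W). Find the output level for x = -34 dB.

-34.84375 dB

x − T + W/2 = -34 − (-35) + 2 = 3.
GR = (1 − 1/4) × 3² / 8 = 0.75 × 9 / 8 = 0.84375 dB.
Output = -34 − 0.84375 = -34.84375 dB.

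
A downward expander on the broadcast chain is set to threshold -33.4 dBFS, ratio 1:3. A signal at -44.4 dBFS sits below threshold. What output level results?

Below threshold, a 1:3 expander applies gain = (3−1)×(T − x) of attenuation.
(3−1) × 11 = 22 dB, so output = -44.4 − 22 = -66.4 dBFS.

-66.4 dBFS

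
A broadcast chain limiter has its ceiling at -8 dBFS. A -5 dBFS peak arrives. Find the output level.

-8 dBFS

The limiter clamps the peak to its -8 dBFS ceiling.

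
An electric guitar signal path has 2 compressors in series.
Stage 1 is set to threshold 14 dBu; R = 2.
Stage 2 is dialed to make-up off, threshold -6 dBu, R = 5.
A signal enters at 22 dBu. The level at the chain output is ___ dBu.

-1.2 dBu

Stage 1: overshoot 8 dB → 8/2 = 4 dB → 18 dBu.
Stage 2: overshoot 24 dB → 24/5 = 4.8 dB → -1.2 dBu.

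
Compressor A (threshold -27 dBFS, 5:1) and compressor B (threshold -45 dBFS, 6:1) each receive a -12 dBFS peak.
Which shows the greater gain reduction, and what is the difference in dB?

B, by 15.5 dB

A: overshoot 15 dB → output overshoot 3 dB → GR 12 dB.
B: overshoot 33 dB → output overshoot 5.5 dB → GR 27.5 dB.
B reduces 15.5 dB more.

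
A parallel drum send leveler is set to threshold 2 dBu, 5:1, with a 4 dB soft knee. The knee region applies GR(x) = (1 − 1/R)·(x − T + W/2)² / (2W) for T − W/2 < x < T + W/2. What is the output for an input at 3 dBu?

x − T + W/2 = 3 − 2 + 2 = 3.
GR = (1 − 1/5) × 3² / 8 = 0.8 × 9 / 8 = 0.9 dB.
Output = 3 − 0.9 = 2.1 dBu.

2.1 dBu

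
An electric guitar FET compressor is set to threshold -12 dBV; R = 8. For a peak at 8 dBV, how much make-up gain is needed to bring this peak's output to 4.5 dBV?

14 dB

Overshoot 20 dB → 20/8 = 2.5 dB after compression, so the compressed level is -12 + 2.5 = -9.5 dBV.
Make-up = target − compressed = 4.5 − (-9.5) = 14 dB.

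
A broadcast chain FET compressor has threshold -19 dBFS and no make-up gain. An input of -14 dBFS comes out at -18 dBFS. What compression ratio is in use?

Input overshoot = -14 − (-19) = 5 dB; output overshoot = -18 − (-19) = 1 dB.
Ratio = 5 / 1 = 5.

5:1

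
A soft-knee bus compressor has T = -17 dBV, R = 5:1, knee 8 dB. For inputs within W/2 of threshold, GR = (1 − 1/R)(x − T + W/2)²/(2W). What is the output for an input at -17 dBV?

-17.8 dBV

x − T + W/2 = -17 − (-17) + 4 = 4.
GR = (1 − 1/5) × 4² / 16 = 0.8 × 16 / 16 = 0.8 dB.
Output = -17 − 0.8 = -17.8 dBV.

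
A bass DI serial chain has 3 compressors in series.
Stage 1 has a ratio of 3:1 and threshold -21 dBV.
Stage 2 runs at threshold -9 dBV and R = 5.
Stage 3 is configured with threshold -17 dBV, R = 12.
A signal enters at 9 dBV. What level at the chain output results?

Stage 1: overshoot 30 dB → 30/3 = 10 dB → -11 dBV.
Stage 2: -11 dBV ≤ -9 dBV, so stage 2 doesn't engage; output -11 dBV.
Stage 3: -11 dBV is 6 dB over -17 dBV; at 12:1 that becomes 0.5 dB over, giving -16.5 dBV.

-16.5 dBV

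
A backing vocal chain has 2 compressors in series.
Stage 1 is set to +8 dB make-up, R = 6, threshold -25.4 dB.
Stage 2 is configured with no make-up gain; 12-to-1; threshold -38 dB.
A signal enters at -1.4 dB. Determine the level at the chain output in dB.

Stage 1: overshoot 24 dB → 24/6 = 4 dB → -21.4 dB; +8 dB make-up → -13.4 dB.
Stage 2: -13.4 dB is 24.6 dB over -38 dB; at 12:1 that becomes 2.05 dB over, giving -35.95 dB.

-35.95 dB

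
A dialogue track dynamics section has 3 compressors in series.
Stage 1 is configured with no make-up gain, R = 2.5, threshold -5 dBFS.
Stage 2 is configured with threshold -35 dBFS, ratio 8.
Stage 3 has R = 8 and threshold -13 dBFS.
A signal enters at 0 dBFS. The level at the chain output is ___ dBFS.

Stage 1: overshoot 5 dB → 5/2.5 = 2 dB → -3 dBFS.
Stage 2: 32 dB above -35 dBFS, reduced 8:1 to 4 dB above → -31 dBFS.
Stage 3: -31 dBFS is at or below the -13 dBFS threshold — no compression; output -31 dBFS.

-31 dBFS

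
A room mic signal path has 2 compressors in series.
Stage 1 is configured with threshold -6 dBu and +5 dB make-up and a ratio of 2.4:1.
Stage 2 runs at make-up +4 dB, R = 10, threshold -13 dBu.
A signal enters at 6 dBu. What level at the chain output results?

-7.3 dBu

Stage 1: 6 dBu is 12 dB over -6 dBu; at 2.4:1 that becomes 5 dB over, giving -1 dBu; +5 dB make-up → 4 dBu.
Stage 2: 17 dB above -13 dBu, reduced 10:1 to 1.7 dB above → -11.3 dBu; +4 dB make-up → -7.3 dBu.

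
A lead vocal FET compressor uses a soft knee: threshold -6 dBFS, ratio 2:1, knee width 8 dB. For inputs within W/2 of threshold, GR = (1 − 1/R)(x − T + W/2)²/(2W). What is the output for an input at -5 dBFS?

x − T + W/2 = -5 − (-6) + 4 = 5.
GR = (1 − 1/2) × 5² / 16 = 0.5 × 25 / 16 = 0.78125 dB.
Output = -5 − 0.78125 = -5.78125 dBFS.

-5.78125 dBFS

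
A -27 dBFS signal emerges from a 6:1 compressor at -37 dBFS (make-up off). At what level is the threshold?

Let T be the threshold. Output overshoot = (input overshoot)/R, so -37 − T = (-27 − T)/6.
6·(-37 − T) = -27 − T → 5·T = -222 − (-27) = -195.
T = -195/5 = -39 dBFS.

-39 dBFS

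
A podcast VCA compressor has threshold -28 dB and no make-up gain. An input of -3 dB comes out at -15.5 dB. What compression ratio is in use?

2:1

Input overshoot = -3 − (-28) = 25 dB; output overshoot = -15.5 − (-28) = 12.5 dB.
Ratio = 25 / 12.5 = 2.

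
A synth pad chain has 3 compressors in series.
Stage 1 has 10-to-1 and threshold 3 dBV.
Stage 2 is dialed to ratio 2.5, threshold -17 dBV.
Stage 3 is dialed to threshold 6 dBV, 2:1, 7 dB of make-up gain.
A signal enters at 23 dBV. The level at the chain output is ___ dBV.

Stage 1: 23 dBV is 20 dB over 3 dBV; at 10:1 that becomes 2 dB over, giving 5 dBV.
Stage 2: overshoot 22 dB → 22/2.5 = 8.8 dB → -8.2 dBV.
Stage 3: below threshold (-8.2 ≤ 6); passes unchanged; make-up brings it to -1.2 dBV.

-1.2 dBV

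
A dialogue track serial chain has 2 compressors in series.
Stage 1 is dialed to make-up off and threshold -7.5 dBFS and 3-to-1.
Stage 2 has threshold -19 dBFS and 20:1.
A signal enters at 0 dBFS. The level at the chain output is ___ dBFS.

Stage 1: 7.5 dB above -7.5 dBFS, reduced 3:1 to 2.5 dB above → -5 dBFS.
Stage 2: overshoot 14 dB → 14/20 = 0.7 dB → -18.3 dBFS.

-18.3 dBFS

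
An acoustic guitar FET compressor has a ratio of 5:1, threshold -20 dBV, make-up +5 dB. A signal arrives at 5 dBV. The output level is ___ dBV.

Overshoot: 5 − (-20) = 25 dB.
5:1 compression reduces that to 25/5 = 5 dB over.
That puts the output at -15 dBV; make-up adds 5 dB, giving -10 dBV.

-10 dBV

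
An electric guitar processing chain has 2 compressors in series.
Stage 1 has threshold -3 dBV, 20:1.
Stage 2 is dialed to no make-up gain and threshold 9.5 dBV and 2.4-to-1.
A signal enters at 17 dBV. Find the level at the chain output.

Stage 1: overshoot 20 dB → 20/20 = 1 dB → -2 dBV.
Stage 2: -2 dBV ≤ 9.5 dBV, so stage 2 doesn't engage; output -2 dBV.

-2 dBV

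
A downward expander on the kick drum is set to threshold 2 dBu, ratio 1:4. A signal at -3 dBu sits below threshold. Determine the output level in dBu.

Below threshold, a 1:4 expander applies gain = (4−1)×(T − x) of attenuation.
(4−1) × 5 = 15 dB, so output = -3 − 15 = -18 dBu.

-18 dBu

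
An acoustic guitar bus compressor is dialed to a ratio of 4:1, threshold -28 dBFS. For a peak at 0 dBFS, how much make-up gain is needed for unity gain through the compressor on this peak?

The peak compresses to -28 + 28/4 = -21 dBFS.
To reach 0 dBFS requires 0 − (-21) = 21 dB of make-up.

21 dB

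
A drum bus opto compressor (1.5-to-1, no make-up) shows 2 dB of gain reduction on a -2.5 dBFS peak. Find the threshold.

Let T be the threshold. Output overshoot = (input overshoot)/R, so -4.5 − T = (-2.5 − T)/1.5.
1.5·(-4.5 − T) = -2.5 − T → 0.5·T = -6.75 − (-2.5) = -4.25.
T = -4.25/0.5 = -8.5 dBFS.

-8.5 dBFS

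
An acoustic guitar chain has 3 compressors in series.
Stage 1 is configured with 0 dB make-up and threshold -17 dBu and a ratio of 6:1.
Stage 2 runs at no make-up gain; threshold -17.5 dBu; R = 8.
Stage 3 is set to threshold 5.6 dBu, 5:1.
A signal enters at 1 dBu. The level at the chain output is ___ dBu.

-17.0625 dBu

Stage 1: 18 dB above -17 dBu, reduced 6:1 to 3 dB above → -14 dBu.
Stage 2: 3.5 dB above -17.5 dBu, reduced 8:1 to 0.4375 dB above → -17.0625 dBu.
Stage 3: -17.0625 dBu ≤ 5.6 dBu, so stage 3 doesn't engage; output -17.0625 dBu.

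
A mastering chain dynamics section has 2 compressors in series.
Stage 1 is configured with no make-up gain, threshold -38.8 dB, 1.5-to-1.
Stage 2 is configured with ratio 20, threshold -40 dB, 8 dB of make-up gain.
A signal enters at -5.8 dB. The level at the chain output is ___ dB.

-30.84 dB

Stage 1: -5.8 dB is 33 dB over -38.8 dB; at 1.5:1 that becomes 22 dB over, giving -16.8 dB.
Stage 2: 23.2 dB above -40 dB, reduced 20:1 to 1.16 dB above → -38.84 dB; +8 dB make-up → -30.84 dB.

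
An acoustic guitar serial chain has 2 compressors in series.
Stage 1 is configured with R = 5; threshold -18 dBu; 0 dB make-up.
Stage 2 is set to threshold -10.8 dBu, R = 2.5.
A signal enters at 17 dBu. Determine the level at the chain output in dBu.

Stage 1: 35 dB above -18 dBu, reduced 5:1 to 7 dB above → -11 dBu.
Stage 2: -11 dBu ≤ -10.8 dBu, so stage 2 doesn't engage; output -11 dBu.

-11 dBu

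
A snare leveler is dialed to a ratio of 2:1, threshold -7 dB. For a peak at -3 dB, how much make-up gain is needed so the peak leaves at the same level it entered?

2 dB

The peak compresses to -7 + 4/2 = -5 dB.
To reach -3 dB requires -3 − (-5) = 2 dB of make-up.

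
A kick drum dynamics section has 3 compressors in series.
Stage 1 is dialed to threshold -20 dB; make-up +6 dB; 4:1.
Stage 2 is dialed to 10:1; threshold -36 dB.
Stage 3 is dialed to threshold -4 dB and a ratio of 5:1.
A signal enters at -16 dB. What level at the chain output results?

-33.7 dB

Stage 1: overshoot 4 dB → 4/4 = 1 dB → -19 dB; +6 dB make-up → -13 dB.
Stage 2: overshoot 23 dB → 23/10 = 2.3 dB → -33.7 dB.
Stage 3: -33.7 dB ≤ -4 dB, so stage 3 doesn't engage; output -33.7 dB.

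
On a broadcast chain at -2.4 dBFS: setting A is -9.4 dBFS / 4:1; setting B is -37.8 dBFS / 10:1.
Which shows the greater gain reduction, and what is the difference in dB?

B, by 26.61 dB

A: 7 dB over, compressed to 1.75 dB over, so 5.25 dB of GR.
B: 35.4 dB over, compressed to 3.54 dB over, so 31.86 dB of GR.
B applies 26.61 dB more gain reduction.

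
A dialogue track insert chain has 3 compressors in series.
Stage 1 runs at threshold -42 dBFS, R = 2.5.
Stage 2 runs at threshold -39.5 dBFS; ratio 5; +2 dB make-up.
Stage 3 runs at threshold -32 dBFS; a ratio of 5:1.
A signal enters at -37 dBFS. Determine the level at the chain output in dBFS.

-38 dBFS

Stage 1: -37 dBFS is 5 dB over -42 dBFS; at 2.5:1 that becomes 2 dB over, giving -40 dBFS.
Stage 2: below threshold (-40 ≤ -39.5); passes unchanged; make-up brings it to -38 dBFS.
Stage 3: -38 dBFS ≤ -32 dBFS, so stage 3 doesn't engage; output -38 dBFS.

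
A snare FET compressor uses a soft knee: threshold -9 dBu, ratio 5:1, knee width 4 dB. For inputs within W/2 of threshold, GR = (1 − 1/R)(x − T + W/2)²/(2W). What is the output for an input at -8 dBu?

-8.9 dBu

x − T + W/2 = -8 − (-9) + 2 = 3.
GR = (1 − 1/5) × 3² / 8 = 0.8 × 9 / 8 = 0.9 dB.
Output = -8 − 0.9 = -8.9 dBu.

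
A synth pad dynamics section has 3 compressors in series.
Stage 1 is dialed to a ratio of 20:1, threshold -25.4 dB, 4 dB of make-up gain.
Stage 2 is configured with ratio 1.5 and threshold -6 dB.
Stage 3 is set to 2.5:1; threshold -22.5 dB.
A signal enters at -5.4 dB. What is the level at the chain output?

-21.66 dB

Stage 1: 20 dB above -25.4 dB, reduced 20:1 to 1 dB above → -24.4 dB; +4 dB make-up → -20.4 dB.
Stage 2: -20.4 dB is at or below the -6 dB threshold — no compression; output -20.4 dB.
Stage 3: overshoot 2.1 dB → 2.1/2.5 = 0.84 dB → -21.66 dB.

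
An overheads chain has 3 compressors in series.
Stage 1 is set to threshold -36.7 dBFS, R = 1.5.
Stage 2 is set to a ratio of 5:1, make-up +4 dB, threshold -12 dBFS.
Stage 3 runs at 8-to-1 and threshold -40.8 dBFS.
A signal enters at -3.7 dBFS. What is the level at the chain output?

Stage 1: overshoot 33 dB → 33/1.5 = 22 dB → -14.7 dBFS.
Stage 2: below threshold (-14.7 ≤ -12); passes unchanged; make-up brings it to -10.7 dBFS.
Stage 3: 30.1 dB above -40.8 dBFS, reduced 8:1 to 3.7625 dB above → -37.0375 dBFS.

-37.0375 dBFS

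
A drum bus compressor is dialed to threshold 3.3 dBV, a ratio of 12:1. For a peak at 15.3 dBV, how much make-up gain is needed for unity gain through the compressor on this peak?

Overshoot 12 dB → 12/12 = 1 dB after compression, so the compressed level is 3.3 + 1 = 4.3 dBV.
Make-up = target − compressed = 15.3 − 4.3 = 11 dB.

11 dB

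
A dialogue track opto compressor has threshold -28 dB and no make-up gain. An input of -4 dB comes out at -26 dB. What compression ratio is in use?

12:1

Input overshoot = -4 − (-28) = 24 dB; output overshoot = -26 − (-28) = 2 dB.
Ratio = 24 / 2 = 12.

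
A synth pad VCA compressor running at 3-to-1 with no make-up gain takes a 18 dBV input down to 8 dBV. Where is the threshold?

3 dBV

Gain reduction = 18 − 8 = 10 dB; output overshoot = GR / (R − 1) = 10 / 2 = 5 dB.
Threshold = output − output overshoot = 8 − 5 = 3 dBV.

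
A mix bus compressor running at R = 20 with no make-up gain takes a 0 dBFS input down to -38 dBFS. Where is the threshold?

Let T be the threshold. Output overshoot = (input overshoot)/R, so -38 − T = (0 − T)/20.
20·(-38 − T) = 0 − T → 19·T = -760 − 0 = -760.
T = -760/19 = -40 dBFS.

-40 dBFS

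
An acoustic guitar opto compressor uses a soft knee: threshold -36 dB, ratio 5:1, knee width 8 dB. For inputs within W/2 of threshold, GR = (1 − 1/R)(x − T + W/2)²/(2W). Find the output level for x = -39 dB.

x − T + W/2 = -39 − (-36) + 4 = 1.
GR = (1 − 1/5) × 1² / 16 = 0.8 × 1 / 16 = 0.05 dB.
Output = -39 − 0.05 = -39.05 dB.

-39.05 dB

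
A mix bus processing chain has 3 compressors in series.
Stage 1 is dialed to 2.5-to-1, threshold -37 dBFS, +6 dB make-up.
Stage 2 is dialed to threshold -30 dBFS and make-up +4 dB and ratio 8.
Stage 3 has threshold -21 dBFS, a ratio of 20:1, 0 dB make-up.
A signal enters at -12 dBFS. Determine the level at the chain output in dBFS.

Stage 1: 25 dB above -37 dBFS, reduced 2.5:1 to 10 dB above → -27 dBFS; +6 dB make-up → -21 dBFS.
Stage 2: overshoot 9 dB → 9/8 = 1.125 dB → -28.875 dBFS; +4 dB make-up → -24.875 dBFS.
Stage 3: -24.875 dBFS is at or below the -21 dBFS threshold — no compression; output -24.875 dBFS.

-24.875 dBFS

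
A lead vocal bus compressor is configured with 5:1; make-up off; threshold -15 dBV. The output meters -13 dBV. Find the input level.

Post-compression overshoot = -13 − (-15) = 2 dB.
Input overshoot = R × output overshoot = 10 dB → input = -15 + 10 = -5 dBV.

-5 dBV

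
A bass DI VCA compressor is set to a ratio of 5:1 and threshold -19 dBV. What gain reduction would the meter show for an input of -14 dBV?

4 dB

-14 dBV exceeds the threshold by 5 dB.
A 5:1 ratio leaves 1 dB of that excess.
So the signal is attenuated by 5 − 1 = 4 dB.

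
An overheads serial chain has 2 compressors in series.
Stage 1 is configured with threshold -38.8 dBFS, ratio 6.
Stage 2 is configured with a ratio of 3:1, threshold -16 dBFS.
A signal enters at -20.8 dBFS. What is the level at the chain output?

Stage 1: 18 dB above -38.8 dBFS, reduced 6:1 to 3 dB above → -35.8 dBFS.
Stage 2: -35.8 dBFS is at or below the -16 dBFS threshold — no compression; output -35.8 dBFS.

-35.8 dBFS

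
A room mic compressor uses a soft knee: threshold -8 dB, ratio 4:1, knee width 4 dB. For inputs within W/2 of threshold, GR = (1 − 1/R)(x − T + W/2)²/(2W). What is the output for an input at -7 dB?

-7.84375 dB

x − T + W/2 = -7 − (-8) + 2 = 3.
GR = (1 − 1/4) × 3² / 8 = 0.75 × 9 / 8 = 0.84375 dB.
Output = -7 − 0.84375 = -7.84375 dB.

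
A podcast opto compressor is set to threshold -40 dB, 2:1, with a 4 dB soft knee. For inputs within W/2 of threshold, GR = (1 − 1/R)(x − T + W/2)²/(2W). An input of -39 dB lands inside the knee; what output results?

x − T + W/2 = -39 − (-40) + 2 = 3.
GR = (1 − 1/2) × 3² / 8 = 0.5 × 9 / 8 = 0.5625 dB.
Output = -39 − 0.5625 = -39.5625 dB.

-39.5625 dB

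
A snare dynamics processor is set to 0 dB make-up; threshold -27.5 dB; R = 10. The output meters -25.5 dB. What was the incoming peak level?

-7.5 dB

Post-compression overshoot = -25.5 − (-27.5) = 2 dB.
Input overshoot = R × output overshoot = 20 dB → input = -27.5 + 20 = -7.5 dB.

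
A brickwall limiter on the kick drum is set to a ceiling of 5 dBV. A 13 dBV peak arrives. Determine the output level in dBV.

5 dBV

At ∞:1, everything above 5 dBV is held at the ceiling.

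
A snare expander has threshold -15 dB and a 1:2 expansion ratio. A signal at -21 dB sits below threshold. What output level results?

-27 dB

Undershoot = (-15) − (-21) = 6 dB.
At 1:2, that expands to 12 dB under threshold.
Output = -15 − 12 = -27 dB.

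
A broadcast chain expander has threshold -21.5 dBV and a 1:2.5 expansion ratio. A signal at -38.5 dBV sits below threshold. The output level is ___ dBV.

-64 dBV

The input is 17 dB below the -21.5 dBV threshold.
A 1:2.5 expander multiplies undershoot by 2.5: 17 × 2.5 = 42.5 dB below threshold.
Output = -21.5 − 42.5 = -64 dBV.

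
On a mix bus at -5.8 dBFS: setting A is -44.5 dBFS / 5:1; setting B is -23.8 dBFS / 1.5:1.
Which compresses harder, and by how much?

A, by 24.96 dB

A: 38.7 dB over, compressed to 7.74 dB over, so 30.96 dB of GR.
B: 18 dB over, compressed to 12 dB over, so 6 dB of GR.
A reduces 24.96 dB more.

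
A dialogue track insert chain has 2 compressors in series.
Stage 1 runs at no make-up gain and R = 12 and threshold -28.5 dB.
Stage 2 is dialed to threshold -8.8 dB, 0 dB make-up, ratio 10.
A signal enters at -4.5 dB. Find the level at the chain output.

Stage 1: overshoot 24 dB → 24/12 = 2 dB → -26.5 dB.
Stage 2: -26.5 dB ≤ -8.8 dB, so stage 2 doesn't engage; output -26.5 dB.

-26.5 dB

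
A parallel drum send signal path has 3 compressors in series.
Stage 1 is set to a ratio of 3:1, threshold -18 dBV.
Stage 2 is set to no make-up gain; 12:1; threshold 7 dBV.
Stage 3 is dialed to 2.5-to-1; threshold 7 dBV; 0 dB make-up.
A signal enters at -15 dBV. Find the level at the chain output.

Stage 1: 3 dB above -18 dBV, reduced 3:1 to 1 dB above → -17 dBV.
Stage 2: below threshold (-17 ≤ 7); passes unchanged; output -17 dBV.
Stage 3: below threshold (-17 ≤ 7); passes unchanged; output -17 dBV.

-17 dBV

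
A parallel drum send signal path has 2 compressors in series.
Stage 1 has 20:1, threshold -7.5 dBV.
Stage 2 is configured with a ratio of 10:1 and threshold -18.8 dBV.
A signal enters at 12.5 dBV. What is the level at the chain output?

Stage 1: overshoot 20 dB → 20/20 = 1 dB → -6.5 dBV.
Stage 2: 12.3 dB above -18.8 dBV, reduced 10:1 to 1.23 dB above → -17.57 dBV.

-17.57 dBV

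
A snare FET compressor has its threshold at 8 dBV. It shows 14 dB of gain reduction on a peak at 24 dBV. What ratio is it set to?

Input overshoot = 24 − 8 = 16 dB.
Output overshoot = 16 − 14 = 2 dB.
Ratio = input overshoot / output overshoot = 16 / 2 = 8.

8:1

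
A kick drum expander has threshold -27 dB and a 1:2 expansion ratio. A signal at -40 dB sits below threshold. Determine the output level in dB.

-53 dB

Below threshold, a 1:2 expander applies gain = (2−1)×(T − x) of attenuation.
(2−1) × 13 = 13 dB, so output = -40 − 13 = -53 dB.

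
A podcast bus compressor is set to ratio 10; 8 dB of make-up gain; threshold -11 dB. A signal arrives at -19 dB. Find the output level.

-11 dB

-19 dB is 8 dB below the -11 dB threshold, so no gain reduction is applied.
Make-up gain adds 8 dB: -19 + 8 = -11 dB.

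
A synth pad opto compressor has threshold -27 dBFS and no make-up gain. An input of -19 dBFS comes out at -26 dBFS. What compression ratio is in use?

Input overshoot = -19 − (-27) = 8 dB; output overshoot = -26 − (-27) = 1 dB.
Ratio = 8 / 1 = 8.

8:1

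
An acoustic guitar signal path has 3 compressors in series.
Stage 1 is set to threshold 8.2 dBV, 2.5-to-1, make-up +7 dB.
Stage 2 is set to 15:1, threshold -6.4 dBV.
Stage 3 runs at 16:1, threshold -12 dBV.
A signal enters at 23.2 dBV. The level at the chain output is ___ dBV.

-11.535 dBV

Stage 1: 23.2 dBV is 15 dB over 8.2 dBV; at 2.5:1 that becomes 6 dB over, giving 14.2 dBV; +7 dB make-up → 21.2 dBV.
Stage 2: 27.6 dB above -6.4 dBV, reduced 15:1 to 1.84 dB above → -4.56 dBV.
Stage 3: -4.56 dBV is 7.44 dB over -12 dBV; at 16:1 that becomes 0.465 dB over, giving -11.535 dBV.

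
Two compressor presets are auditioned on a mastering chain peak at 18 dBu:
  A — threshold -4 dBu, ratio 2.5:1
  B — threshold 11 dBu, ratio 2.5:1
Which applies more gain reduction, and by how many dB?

A: 22 dB over, compressed to 8.8 dB over, so 13.2 dB of GR.
B: 7 dB over, compressed to 2.8 dB over, so 4.2 dB of GR.
Difference: 9 dB in favour of A.

A, by 9 dB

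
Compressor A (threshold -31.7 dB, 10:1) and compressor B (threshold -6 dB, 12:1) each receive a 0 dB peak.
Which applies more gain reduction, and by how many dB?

A: GR = 31.7 − 31.7/10 = 28.53 dB.
B: GR = 6 − 6/12 = 5.5 dB.
A reduces 23.03 dB more.

A, by 23.03 dB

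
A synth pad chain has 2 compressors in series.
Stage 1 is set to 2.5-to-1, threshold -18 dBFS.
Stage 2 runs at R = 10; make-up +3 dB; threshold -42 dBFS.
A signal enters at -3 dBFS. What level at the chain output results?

-36 dBFS

Stage 1: overshoot 15 dB → 15/2.5 = 6 dB → -12 dBFS.
Stage 2: -12 dBFS is 30 dB over -42 dBFS; at 10:1 that becomes 3 dB over, giving -39 dBFS; +3 dB make-up → -36 dBFS.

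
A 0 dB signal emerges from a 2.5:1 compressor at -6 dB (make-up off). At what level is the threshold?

Gain reduction = 0 − (-6) = 6 dB; output overshoot = GR / (R − 1) = 6 / 1.5 = 4 dB.
Threshold = output − output overshoot = -6 − 4 = -10 dB.

-10 dB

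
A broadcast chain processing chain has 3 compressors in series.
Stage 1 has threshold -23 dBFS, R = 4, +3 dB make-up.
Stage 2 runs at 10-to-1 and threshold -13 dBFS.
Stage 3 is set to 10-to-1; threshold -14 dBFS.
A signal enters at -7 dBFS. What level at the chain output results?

Stage 1: overshoot 16 dB → 16/4 = 4 dB → -19 dBFS; +3 dB make-up → -16 dBFS.
Stage 2: -16 dBFS is at or below the -13 dBFS threshold — no compression; output -16 dBFS.
Stage 3: -16 dBFS is at or below the -14 dBFS threshold — no compression; output -16 dBFS.

-16 dBFS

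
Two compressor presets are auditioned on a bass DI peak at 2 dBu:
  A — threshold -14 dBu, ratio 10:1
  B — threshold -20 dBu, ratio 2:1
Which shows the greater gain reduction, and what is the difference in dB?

A, by 3.4 dB

A: 16 dB over, compressed to 1.6 dB over, so 14.4 dB of GR.
B: 22 dB over, compressed to 11 dB over, so 11 dB of GR.
A reduces 3.4 dB more.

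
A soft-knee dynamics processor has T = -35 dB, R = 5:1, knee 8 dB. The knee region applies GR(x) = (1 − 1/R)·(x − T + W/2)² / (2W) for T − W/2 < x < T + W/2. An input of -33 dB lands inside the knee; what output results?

-34.8 dB

x − T + W/2 = -33 − (-35) + 4 = 6.
GR = (1 − 1/5) × 6² / 16 = 0.8 × 36 / 16 = 1.8 dB.
Output = -33 − 1.8 = -34.8 dB.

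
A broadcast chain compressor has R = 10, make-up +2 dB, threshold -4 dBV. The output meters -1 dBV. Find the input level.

Before make-up, the level was -1 − 2 = -3 dBV.
Post-compression overshoot = -3 − (-4) = 1 dB.
Input overshoot = R × output overshoot = 10 dB → input = -4 + 10 = 6 dBV.

6 dBV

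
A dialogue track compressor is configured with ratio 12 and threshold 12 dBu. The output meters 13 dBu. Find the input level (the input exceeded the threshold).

24 dBu

That's 1 dB above the 12 dBu threshold.
Input overshoot = R × output overshoot = 12 dB → input = 12 + 12 = 24 dBu.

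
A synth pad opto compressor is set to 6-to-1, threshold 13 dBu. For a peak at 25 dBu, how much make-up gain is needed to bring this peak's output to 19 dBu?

The peak compresses to 13 + 12/6 = 15 dBu.
To reach 19 dBu requires 19 − 15 = 4 dB of make-up.

4 dB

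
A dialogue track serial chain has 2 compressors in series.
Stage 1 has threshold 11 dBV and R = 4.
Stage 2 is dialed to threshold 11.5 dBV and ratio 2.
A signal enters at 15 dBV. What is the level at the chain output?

11.75 dBV

Stage 1: 4 dB above 11 dBV, reduced 4:1 to 1 dB above → 12 dBV.
Stage 2: overshoot 0.5 dB → 0.5/2 = 0.25 dB → 11.75 dBV.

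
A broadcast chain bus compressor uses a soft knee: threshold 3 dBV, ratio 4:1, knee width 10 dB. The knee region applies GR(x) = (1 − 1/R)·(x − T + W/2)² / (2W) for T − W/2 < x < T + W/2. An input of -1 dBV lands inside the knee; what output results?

x − T + W/2 = -1 − 3 + 5 = 1.
GR = (1 − 1/4) × 1² / 20 = 0.75 × 1 / 20 = 0.0375 dB.
Output = -1 − 0.0375 = -1.0375 dBV.

-1.0375 dBV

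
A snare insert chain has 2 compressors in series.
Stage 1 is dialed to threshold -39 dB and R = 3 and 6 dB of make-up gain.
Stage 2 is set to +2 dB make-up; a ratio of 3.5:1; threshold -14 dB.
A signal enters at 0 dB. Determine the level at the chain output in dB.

Stage 1: overshoot 39 dB → 39/3 = 13 dB → -26 dB; +6 dB make-up → -20 dB.
Stage 2: below threshold (-20 ≤ -14); passes unchanged; make-up brings it to -18 dB.

-18 dB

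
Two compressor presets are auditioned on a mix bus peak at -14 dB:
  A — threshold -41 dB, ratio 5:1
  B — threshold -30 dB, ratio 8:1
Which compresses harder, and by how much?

A, by 7.6 dB

A: overshoot 27 dB → output overshoot 5.4 dB → GR 21.6 dB.
B: overshoot 16 dB → output overshoot 2 dB → GR 14 dB.
Difference: 7.6 dB in favour of A.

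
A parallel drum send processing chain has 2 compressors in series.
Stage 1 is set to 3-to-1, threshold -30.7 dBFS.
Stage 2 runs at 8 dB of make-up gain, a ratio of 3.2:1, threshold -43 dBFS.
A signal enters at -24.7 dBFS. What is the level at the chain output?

Stage 1: 6 dB above -30.7 dBFS, reduced 3:1 to 2 dB above → -28.7 dBFS.
Stage 2: -28.7 dBFS is 14.3 dB over -43 dBFS; at 3.2:1 that becomes 4.46875 dB over, giving -38.53125 dBFS; +8 dB make-up → -30.53125 dBFS.

-30.53125 dBFS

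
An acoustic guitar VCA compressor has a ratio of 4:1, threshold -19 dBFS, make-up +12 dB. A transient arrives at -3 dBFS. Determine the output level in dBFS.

-3 dBFS

Overshoot: -3 − (-19) = 16 dB.
The 16 dB excess becomes 4 dB after 4:1 reduction.
That puts the output at -15 dBFS; make-up adds 12 dB, giving -3 dBFS.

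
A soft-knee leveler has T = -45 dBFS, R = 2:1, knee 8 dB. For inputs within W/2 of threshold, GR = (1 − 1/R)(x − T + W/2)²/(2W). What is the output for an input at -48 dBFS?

-48.03125 dBFS

x − T + W/2 = -48 − (-45) + 4 = 1.
GR = (1 − 1/2) × 1² / 16 = 0.5 × 1 / 16 = 0.03125 dB.
Output = -48 − 0.03125 = -48.03125 dBFS.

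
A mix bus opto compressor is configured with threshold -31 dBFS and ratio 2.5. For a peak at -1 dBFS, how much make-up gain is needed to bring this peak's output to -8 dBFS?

11 dB

The peak compresses to -31 + 30/2.5 = -19 dBFS.
To reach -8 dBFS requires -8 − (-19) = 11 dB of make-up.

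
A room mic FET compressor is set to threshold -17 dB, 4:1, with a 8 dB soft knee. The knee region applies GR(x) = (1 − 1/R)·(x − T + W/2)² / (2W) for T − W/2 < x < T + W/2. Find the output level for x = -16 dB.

x − T + W/2 = -16 − (-17) + 4 = 5.
GR = (1 − 1/4) × 5² / 16 = 0.75 × 25 / 16 = 1.171875 dB.
Output = -16 − 1.171875 = -17.171875 dB.

-17.171875 dB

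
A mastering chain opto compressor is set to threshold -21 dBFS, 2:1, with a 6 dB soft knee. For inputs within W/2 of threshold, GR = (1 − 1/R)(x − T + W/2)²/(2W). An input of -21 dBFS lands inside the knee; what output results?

x − T + W/2 = -21 − (-21) + 3 = 3.
GR = (1 − 1/2) × 3² / 12 = 0.5 × 9 / 12 = 0.375 dB.
Output = -21 − 0.375 = -21.375 dBFS.

-21.375 dBFS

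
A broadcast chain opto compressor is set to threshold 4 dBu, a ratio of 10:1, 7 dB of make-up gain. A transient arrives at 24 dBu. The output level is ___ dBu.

13 dBu

The input is 20 dB above the 4 dBu threshold.
The 20 dB excess becomes 2 dB after 10:1 reduction.
Output = 4 + 2 = 6 dBu; make-up adds 7 dB, giving 13 dBu.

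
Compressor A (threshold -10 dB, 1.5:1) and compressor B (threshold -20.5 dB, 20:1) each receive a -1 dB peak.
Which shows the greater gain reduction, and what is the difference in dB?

B, by 15.525 dB

A: 9 dB over, compressed to 6 dB over, so 3 dB of GR.
B: 19.5 dB over, compressed to 0.975 dB over, so 18.525 dB of GR.
Difference: 15.525 dB in favour of B.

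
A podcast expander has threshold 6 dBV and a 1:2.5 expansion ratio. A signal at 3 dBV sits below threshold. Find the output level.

Undershoot = 6 − 3 = 3 dB.
At 1:2.5, that expands to 7.5 dB under threshold.
Output = 6 − 7.5 = -1.5 dBV.

-1.5 dBV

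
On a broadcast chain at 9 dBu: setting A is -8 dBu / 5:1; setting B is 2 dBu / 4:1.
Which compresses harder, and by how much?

A, by 8.35 dB

A: overshoot 17 dB → output overshoot 3.4 dB → GR 13.6 dB.
B: overshoot 7 dB → output overshoot 1.75 dB → GR 5.25 dB.
A applies 8.35 dB more gain reduction.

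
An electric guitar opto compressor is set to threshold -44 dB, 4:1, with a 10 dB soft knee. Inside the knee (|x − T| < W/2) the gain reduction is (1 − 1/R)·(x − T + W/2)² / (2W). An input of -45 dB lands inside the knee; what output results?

x − T + W/2 = -45 − (-44) + 5 = 4.
GR = (1 − 1/4) × 4² / 20 = 0.75 × 16 / 20 = 0.6 dB.
Output = -45 − 0.6 = -45.6 dB.

-45.6 dB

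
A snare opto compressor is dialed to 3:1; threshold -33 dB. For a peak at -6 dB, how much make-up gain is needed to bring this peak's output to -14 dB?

10 dB

Overshoot 27 dB → 27/3 = 9 dB after compression, so the compressed level is -33 + 9 = -24 dB.
Make-up = target − compressed = -14 − (-24) = 10 dB.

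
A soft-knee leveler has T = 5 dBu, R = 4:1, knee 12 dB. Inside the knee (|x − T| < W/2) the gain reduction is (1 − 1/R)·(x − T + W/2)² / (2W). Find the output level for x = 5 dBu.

x − T + W/2 = 5 − 5 + 6 = 6.
GR = (1 − 1/4) × 6² / 24 = 0.75 × 36 / 24 = 1.125 dB.
Output = 5 − 1.125 = 3.875 dBu.

3.875 dBu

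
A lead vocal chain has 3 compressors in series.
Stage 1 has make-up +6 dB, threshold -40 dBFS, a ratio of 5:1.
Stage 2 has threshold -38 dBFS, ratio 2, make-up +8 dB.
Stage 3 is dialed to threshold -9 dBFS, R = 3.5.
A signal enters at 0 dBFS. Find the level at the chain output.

-24 dBFS

Stage 1: overshoot 40 dB → 40/5 = 8 dB → -32 dBFS; +6 dB make-up → -26 dBFS.
Stage 2: overshoot 12 dB → 12/2 = 6 dB → -32 dBFS; +8 dB make-up → -24 dBFS.
Stage 3: -24 dBFS is at or below the -9 dBFS threshold — no compression; output -24 dBFS.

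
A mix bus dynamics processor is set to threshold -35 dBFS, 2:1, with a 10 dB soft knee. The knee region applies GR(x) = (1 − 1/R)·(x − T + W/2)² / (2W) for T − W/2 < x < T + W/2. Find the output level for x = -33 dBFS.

-34.225 dBFS

x − T + W/2 = -33 − (-35) + 5 = 7.
GR = (1 − 1/2) × 7² / 20 = 0.5 × 49 / 20 = 1.225 dB.
Output = -33 − 1.225 = -34.225 dBFS.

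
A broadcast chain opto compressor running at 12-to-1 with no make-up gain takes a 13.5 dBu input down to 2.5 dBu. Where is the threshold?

1.5 dBu

Let T be the threshold. Output overshoot = (input overshoot)/R, so 2.5 − T = (13.5 − T)/12.
12·(2.5 − T) = 13.5 − T → 11·T = 30 − 13.5 = 16.5.
T = 16.5/11 = 1.5 dBu.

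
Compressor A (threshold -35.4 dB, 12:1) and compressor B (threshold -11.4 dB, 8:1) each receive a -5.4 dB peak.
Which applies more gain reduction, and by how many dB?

A: GR = 30 − 30/12 = 27.5 dB.
B: GR = 6 − 6/8 = 5.25 dB.
A applies 22.25 dB more gain reduction.

A, by 22.25 dB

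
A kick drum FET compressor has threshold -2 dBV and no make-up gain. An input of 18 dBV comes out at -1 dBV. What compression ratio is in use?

Input overshoot = 18 − (-2) = 20 dB; output overshoot = -1 − (-2) = 1 dB.
Ratio = 20 / 1 = 20.

20:1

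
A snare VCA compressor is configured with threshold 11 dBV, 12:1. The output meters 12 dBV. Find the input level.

Post-compression overshoot = 12 − 11 = 1 dB.
Before 12:1 compression the overshoot was 1 × 12 = 12 dB, so input = 11 + 12 = 23 dBV.

23 dBV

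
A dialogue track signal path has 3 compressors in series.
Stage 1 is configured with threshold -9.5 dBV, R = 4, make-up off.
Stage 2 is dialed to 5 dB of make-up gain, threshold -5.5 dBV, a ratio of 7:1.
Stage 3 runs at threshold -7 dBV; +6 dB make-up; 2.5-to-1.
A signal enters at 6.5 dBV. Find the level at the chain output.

1.6 dBV

Stage 1: 6.5 dBV is 16 dB over -9.5 dBV; at 4:1 that becomes 4 dB over, giving -5.5 dBV.
Stage 2: -5.5 dBV is at or below the -5.5 dBV threshold — no compression; make-up brings it to -0.5 dBV.
Stage 3: -0.5 dBV is 6.5 dB over -7 dBV; at 2.5:1 that becomes 2.6 dB over, giving -4.4 dBV; +6 dB make-up → 1.6 dBV.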